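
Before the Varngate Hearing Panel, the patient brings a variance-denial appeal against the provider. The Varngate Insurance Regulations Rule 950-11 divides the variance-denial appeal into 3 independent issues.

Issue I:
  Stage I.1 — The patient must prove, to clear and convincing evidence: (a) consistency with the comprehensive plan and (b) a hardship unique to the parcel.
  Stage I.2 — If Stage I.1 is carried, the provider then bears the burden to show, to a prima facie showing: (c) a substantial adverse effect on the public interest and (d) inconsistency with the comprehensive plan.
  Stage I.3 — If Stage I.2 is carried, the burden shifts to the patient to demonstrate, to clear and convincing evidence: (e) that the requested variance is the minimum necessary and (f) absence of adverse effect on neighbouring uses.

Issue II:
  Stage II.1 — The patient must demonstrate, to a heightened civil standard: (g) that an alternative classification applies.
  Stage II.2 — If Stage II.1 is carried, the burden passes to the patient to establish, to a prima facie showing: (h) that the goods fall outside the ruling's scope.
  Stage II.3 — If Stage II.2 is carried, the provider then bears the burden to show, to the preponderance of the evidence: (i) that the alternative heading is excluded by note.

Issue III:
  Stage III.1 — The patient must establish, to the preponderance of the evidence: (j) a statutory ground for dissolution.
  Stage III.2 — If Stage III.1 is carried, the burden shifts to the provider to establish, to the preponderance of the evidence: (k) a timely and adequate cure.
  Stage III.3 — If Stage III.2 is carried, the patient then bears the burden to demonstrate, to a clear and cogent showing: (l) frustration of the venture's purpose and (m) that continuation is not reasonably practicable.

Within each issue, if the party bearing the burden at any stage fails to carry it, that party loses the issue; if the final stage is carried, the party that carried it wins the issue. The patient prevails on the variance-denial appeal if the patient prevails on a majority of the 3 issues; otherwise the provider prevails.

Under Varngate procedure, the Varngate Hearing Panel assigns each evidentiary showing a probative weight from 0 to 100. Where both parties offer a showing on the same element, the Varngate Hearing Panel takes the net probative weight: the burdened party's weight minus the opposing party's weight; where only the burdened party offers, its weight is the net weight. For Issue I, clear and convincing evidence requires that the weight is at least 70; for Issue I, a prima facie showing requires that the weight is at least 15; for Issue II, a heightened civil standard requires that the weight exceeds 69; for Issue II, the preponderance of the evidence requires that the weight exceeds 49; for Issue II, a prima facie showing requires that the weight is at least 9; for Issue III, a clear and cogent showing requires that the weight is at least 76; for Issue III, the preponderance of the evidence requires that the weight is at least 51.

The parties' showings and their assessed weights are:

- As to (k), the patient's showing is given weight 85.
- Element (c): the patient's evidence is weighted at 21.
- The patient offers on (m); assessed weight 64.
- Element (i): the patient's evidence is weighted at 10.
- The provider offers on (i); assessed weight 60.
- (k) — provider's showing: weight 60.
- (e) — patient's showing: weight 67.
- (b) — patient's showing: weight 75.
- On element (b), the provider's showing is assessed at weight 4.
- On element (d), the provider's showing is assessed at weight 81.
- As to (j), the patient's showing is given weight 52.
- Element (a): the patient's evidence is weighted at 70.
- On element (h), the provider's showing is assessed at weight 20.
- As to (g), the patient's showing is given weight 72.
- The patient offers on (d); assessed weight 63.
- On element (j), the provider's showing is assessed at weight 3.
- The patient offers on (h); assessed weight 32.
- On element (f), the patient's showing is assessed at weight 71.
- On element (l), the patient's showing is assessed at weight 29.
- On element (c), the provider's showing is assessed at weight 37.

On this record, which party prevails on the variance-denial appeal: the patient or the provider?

— Issue I —
Stage I.1 — burden on patient; standard: clear and convincing evidence (weight is at least 70).
    (a): 70 ≥ 70 [met]
    (b): 75 − 4 = 71 ≥ 70 [met]
  All elements met. The burden passes to the provider.
Stage I.2 — burden on provider; standard: a prima facie showing (weight is at least 15).
    (c): 37 − 21 = 16 ≥ 15 [met]
    (d): 81 − 63 = 18 ≥ 15 [met]
  Stage I.2 is satisfied; the onus moves to the patient.
Stage I.3 — burden on patient; standard: clear and convincing evidence (weight is at least 70).
    (e): 67 < 70 [not met]
    (f): 71 ≥ 70 [met]
  Not every element is met, so the patient fails to carry Stage I.3.
So the provider prevails on this issue.
— Issue II —
At Stage II.1 the patient must meet a heightened civil standard (weight exceeds 69): on (g) the weight is 72, > 69, so (g) meets the standard.
  Stage II.1 carried; the burden remains with the patient.
At Stage II.2 the patient must meet a prima facie showing (weight is at least 9): on (h) the weight is 32 less the opposing 20 gives net 12, ≥ 9, so (h) meets the standard.
  Stage II.2 carried; the burden shifts to the provider.
At Stage II.3 the provider must meet the preponderance of the evidence (weight exceeds 49): on (i) the weight is 60 less the opposing 10 gives net 50, > 49, so (i) meets the standard.
  The provider carries the last stage.
Every stage carried; the provider prevails on this issue.
— Issue III —
Stage III.1 — burden on patient; standard: the preponderance of the evidence (weight is at least 51).
    (j): 52 − 3 = 49 < 51 [not met]
  Stage III.1 not carried; the patient fails its burden.
So the provider prevails on this issue.
Per-issue: Issue I → provider; Issue II → provider; Issue III → provider. The patient must prevail on a majority of issues; overall, the provider prevails.

provider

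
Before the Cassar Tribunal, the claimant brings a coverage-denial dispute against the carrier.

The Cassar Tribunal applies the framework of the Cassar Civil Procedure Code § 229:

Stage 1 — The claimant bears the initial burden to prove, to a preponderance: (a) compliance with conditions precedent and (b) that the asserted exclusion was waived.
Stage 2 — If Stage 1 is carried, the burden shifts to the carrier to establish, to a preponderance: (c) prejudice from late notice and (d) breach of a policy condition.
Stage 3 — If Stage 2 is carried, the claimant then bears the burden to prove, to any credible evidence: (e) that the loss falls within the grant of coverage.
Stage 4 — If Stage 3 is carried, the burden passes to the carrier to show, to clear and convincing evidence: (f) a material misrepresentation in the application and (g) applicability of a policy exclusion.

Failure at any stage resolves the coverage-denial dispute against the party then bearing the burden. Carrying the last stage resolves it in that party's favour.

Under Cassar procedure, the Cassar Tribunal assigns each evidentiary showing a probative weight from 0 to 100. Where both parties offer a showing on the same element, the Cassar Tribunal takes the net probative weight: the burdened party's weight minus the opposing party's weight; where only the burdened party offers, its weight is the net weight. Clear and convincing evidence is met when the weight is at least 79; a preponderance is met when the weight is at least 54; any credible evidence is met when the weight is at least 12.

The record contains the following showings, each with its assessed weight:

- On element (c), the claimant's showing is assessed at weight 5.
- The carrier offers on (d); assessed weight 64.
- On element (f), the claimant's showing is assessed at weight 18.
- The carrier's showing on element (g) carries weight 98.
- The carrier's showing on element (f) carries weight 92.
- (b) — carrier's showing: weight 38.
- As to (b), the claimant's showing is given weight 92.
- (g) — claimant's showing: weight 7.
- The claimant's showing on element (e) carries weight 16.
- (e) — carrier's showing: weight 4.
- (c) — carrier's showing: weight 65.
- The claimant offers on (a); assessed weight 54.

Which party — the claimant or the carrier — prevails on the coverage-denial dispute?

At Stage 1 the claimant must meet a preponderance (weight is at least 54): on (a) the weight is 54, ≥ 54, so (a) meets the standard; on (b) the weight is 92 less the opposing 38 gives net 54, which does reach 54, so (b) meets the standard.
  Stage 1 carried; the burden shifts to the carrier.
At Stage 2 the carrier must meet a preponderance (weight is at least 54): on (c) the weight is 65 less the opposing 5 gives net 60, ≥ 54, so (c) meets the standard; on (d) the weight is 64, ≥ 54, so (d) meets the standard.
  Stage 2 carried; the burden shifts to the claimant.
At Stage 3 the claimant must meet any credible evidence (weight is at least 12): on (e) the weight is 16 less the opposing 4 gives net 12, which does reach 12, so (e) meets the standard.
  Stage 3 carried; the burden shifts to the carrier.
At Stage 4 the carrier must meet clear and convincing evidence (weight is at least 79): on (f) the weight is 92 less the opposing 18 gives net 74, which does not reach 79, so (f) does not meet the standard; on (g) the weight is 98 less the opposing 7 gives net 91, which does reach 79, so (g) meets the standard.
  Not every element is met, so the carrier fails to carry Stage 4.
The analysis ends at Stage 4; the claimant prevails.

claimant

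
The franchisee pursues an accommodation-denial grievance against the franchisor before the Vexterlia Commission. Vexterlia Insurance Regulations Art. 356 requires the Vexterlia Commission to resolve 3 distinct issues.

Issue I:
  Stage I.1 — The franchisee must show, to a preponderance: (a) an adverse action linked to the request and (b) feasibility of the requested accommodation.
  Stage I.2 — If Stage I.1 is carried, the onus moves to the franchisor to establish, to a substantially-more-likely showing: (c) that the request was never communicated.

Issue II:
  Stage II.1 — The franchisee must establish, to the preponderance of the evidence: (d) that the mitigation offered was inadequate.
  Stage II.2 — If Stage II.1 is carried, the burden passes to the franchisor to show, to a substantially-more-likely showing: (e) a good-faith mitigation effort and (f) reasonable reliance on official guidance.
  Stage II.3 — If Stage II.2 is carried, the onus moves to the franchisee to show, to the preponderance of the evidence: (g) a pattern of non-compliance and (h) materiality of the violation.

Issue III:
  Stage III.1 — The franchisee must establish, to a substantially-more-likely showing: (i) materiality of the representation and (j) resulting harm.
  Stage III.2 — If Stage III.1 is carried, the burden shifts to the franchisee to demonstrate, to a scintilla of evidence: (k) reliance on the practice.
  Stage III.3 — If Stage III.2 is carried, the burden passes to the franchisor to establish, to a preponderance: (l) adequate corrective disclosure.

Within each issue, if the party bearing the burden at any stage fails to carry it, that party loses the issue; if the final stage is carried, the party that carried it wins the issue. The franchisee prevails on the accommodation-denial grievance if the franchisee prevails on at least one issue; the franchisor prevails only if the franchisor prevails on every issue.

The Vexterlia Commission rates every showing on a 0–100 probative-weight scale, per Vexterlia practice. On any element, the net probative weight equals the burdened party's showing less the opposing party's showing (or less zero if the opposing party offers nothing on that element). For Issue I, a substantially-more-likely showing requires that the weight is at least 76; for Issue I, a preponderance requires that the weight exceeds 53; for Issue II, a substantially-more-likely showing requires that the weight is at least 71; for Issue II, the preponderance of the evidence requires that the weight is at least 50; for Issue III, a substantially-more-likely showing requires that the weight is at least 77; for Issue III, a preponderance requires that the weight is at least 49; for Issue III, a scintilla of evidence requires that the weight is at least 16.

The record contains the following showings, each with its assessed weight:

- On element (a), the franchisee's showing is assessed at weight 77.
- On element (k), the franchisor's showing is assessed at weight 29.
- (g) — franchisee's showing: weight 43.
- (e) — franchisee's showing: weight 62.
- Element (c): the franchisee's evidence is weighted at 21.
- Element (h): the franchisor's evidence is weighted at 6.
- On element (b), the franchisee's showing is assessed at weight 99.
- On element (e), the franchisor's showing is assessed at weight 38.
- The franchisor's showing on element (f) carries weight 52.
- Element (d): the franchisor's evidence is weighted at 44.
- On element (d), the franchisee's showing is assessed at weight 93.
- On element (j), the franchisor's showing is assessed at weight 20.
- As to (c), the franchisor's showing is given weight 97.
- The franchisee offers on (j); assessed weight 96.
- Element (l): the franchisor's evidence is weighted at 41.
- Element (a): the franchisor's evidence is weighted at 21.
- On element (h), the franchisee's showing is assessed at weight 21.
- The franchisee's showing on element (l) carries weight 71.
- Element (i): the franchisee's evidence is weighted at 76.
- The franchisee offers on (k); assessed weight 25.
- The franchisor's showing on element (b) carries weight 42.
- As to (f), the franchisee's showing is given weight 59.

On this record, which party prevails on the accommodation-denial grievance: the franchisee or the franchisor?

franchisor

— Issue I —
At Stage I.1 the franchisee must meet a preponderance (weight exceeds 53): on (a) the weight is 77 less the opposing 21 gives net 56, which does exceed 53, so (a) meets the standard; on (b) the weight is 99 less the opposing 42 gives net 57, > 53, so (b) meets the standard.
  All elements met. The burden passes to the franchisor.
At Stage I.2 the franchisor must meet a substantially-more-likely showing (weight is at least 76): on (c) the weight is 97 less the opposing 21 gives net 76, which does reach 76, so (c) meets the standard.
  Stage I.2 carried; the final stage is satisfied.
With every stage satisfied, the franchisor prevails on this issue.
— Issue II —
At Stage II.1 the franchisee must meet the preponderance of the evidence (weight is at least 50): on (d) the weight is 93 less the opposing 44 gives net 49, < 50, so (d) does not meet the standard.
  Stage II.1 not carried; the franchisee fails its burden.
The analysis ends at Stage II.1; the franchisor prevails on this issue.
— Issue III —
Stage III.1 (franchisee, a substantially-more-likely showing, weight is at least 77): (i) 76 < 77 — fails; (j) net 96−20=76 < 77 — fails.
  Stage III.1 not carried; the franchisee fails its burden.
So the franchisor prevails on this issue.
Per-issue: Issue I → franchisor; Issue II → franchisor; Issue III → franchisor. The franchisee must prevail on at least one issue; overall, the franchisor prevails.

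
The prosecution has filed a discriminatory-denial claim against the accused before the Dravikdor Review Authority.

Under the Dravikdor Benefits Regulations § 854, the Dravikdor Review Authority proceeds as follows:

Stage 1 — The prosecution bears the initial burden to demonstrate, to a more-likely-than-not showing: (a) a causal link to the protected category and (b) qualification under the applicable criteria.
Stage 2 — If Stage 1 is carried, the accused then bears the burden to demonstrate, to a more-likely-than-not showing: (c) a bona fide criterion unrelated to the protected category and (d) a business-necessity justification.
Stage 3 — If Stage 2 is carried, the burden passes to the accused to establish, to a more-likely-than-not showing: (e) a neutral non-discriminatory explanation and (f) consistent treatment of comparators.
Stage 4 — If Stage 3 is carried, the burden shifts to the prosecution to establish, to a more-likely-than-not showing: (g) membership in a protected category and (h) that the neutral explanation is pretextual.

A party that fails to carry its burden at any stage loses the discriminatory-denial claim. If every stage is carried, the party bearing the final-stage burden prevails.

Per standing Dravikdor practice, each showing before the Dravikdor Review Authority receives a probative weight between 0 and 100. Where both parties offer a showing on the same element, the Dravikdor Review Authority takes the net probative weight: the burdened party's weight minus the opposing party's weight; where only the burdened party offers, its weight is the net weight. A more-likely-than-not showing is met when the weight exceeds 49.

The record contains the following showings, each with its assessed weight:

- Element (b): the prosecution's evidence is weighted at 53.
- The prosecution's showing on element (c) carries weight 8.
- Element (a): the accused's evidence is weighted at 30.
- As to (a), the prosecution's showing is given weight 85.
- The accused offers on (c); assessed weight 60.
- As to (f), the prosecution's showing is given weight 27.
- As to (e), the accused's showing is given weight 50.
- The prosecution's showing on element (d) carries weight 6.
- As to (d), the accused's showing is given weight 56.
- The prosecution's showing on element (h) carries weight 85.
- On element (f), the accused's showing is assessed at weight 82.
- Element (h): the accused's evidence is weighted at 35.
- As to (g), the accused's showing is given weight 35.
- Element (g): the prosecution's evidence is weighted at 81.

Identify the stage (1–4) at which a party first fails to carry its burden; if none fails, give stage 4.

stage 4

Stage 1 — burden on prosecution; standard: a more-likely-than-not showing (weight exceeds 49).
    (a): 85 − 30 = 55 > 49 [met]
    (b): 53 > 49 [met]
  Stage 1 is satisfied; the onus moves to the accused.
Stage 2 — burden on accused; standard: a more-likely-than-not showing (weight exceeds 49).
    (c): 60 − 8 = 52 > 49 [met]
    (d): 56 − 6 = 50 > 49 [met]
  Stage 2 is satisfied; the accused continues to bear the burden.
Stage 3 — burden on accused; standard: a more-likely-than-not showing (weight exceeds 49).
    (e): 50 > 49 [met]
    (f): 82 − 27 = 55 > 49 [met]
  All elements met. The burden passes to the prosecution.
Stage 4 — burden on prosecution; standard: a more-likely-than-not showing (weight exceeds 49).
    (g): 81 − 35 = 46 ≤ 49 [not met]
    (h): 85 − 35 = 50 > 49 [met]
  Not every element is met, so the prosecution fails to carry Stage 4.
The accused prevails.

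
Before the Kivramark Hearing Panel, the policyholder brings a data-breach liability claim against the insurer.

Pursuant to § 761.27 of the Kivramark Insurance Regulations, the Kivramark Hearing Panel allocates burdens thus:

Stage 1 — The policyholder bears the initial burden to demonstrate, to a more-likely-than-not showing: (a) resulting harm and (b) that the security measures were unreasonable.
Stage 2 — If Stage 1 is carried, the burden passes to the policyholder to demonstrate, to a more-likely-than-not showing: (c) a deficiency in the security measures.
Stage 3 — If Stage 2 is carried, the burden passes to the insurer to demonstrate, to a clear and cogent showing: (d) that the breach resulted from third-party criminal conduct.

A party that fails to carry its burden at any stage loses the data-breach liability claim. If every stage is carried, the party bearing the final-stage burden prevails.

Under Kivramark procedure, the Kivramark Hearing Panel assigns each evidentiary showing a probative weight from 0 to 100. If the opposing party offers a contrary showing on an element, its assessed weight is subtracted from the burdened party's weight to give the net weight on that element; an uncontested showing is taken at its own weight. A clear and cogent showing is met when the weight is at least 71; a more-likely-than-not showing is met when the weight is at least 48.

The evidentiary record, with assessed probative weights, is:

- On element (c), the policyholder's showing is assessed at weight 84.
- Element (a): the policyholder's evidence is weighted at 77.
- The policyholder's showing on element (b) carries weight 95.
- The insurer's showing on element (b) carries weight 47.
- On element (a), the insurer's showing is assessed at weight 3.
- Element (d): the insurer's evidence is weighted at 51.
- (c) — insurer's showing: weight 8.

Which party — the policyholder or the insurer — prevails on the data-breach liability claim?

Stage 1 — burden on policyholder; standard: a more-likely-than-not showing (weight is at least 48).
    (a): 77 − 3 = 74 ≥ 48 [met]
    (b): 95 − 47 = 48 ≥ 48 [met]
  Stage 1 carried; the burden remains with the policyholder.
Stage 2 — burden on policyholder; standard: a more-likely-than-not showing (weight is at least 48).
    (c): 84 − 8 = 76 ≥ 48 [met]
  The policyholder carries Stage 2; the insurer now bears the burden.
Stage 3 — burden on insurer; standard: a clear and cogent showing (weight is at least 71).
    (d): 51 < 71 [not met]
  The insurer does not carry Stage 3.
The analysis ends at Stage 3; the policyholder prevails.

policyholder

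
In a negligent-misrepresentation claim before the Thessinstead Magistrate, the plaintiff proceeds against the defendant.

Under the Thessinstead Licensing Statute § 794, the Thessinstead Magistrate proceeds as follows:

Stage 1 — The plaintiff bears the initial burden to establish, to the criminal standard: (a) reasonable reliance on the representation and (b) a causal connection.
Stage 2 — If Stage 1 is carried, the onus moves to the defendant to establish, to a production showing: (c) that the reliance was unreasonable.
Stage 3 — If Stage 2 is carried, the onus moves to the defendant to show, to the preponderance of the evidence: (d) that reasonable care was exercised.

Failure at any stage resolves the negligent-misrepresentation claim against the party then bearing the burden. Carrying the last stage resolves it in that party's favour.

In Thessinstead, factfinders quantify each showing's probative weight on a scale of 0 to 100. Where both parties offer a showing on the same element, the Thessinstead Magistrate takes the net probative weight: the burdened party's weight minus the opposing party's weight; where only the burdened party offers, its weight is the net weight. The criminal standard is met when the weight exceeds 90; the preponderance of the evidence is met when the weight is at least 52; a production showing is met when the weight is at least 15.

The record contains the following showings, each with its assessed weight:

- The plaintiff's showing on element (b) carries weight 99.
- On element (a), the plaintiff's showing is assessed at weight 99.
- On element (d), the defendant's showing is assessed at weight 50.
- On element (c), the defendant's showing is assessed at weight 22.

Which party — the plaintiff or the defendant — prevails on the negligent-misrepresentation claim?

Stage 1 (plaintiff, the criminal standard, weight exceeds 90): (a) 99 > 90 — meets; (b) 99 > 90 — meets.
  Stage 1 is satisfied; the onus moves to the defendant.
Stage 2 (defendant, a production showing, weight is at least 15): (c) 22 ≥ 15 — meets.
  Stage 2 carried; the burden remains with the defendant.
Stage 3 (defendant, the preponderance of the evidence, weight is at least 52): (d) 50 < 52 — fails.
  The defendant does not carry Stage 3.
The plaintiff prevails.

plaintiff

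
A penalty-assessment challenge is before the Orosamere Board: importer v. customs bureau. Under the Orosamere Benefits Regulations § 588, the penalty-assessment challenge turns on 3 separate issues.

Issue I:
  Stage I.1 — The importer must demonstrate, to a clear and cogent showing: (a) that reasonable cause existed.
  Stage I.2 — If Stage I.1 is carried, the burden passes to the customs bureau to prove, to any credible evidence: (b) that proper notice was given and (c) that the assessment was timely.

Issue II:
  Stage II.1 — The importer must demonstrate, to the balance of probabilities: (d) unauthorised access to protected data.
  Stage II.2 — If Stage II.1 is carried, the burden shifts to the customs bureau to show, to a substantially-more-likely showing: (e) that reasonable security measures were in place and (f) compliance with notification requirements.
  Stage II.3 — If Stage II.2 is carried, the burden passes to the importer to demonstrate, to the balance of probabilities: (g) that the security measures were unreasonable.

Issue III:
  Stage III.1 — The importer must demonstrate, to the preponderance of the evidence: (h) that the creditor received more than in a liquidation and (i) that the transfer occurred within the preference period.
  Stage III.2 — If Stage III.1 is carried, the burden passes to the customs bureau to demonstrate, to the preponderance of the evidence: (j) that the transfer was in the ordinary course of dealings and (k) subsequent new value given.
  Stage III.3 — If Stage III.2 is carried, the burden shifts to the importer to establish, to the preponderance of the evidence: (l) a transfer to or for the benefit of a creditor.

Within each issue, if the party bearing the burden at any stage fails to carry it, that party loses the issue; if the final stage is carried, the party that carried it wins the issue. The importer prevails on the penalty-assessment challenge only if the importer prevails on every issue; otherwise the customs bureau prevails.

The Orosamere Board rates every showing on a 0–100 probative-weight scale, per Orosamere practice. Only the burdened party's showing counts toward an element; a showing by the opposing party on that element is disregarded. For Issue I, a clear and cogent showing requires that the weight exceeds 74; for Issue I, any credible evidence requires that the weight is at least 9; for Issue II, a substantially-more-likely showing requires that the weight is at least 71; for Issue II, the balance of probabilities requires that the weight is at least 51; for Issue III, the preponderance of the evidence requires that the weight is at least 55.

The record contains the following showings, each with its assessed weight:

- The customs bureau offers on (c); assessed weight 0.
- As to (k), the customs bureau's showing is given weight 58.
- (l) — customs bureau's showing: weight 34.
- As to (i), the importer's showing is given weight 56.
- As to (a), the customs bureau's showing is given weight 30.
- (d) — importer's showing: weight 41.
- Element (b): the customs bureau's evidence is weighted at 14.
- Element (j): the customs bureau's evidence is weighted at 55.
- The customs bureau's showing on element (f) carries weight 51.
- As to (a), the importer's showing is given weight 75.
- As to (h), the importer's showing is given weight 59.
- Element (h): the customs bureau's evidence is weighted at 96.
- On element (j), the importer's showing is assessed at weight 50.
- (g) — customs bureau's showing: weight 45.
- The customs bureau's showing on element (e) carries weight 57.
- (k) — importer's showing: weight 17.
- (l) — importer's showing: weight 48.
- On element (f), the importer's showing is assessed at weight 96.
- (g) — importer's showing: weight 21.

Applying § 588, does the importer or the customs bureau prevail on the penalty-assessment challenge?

— Issue I —
At Stage I.1 the importer must meet a clear and cogent showing (weight exceeds 74): on (a) the weight is 75 (the customs bureau's 30 is given no effect), > 74, so (a) meets the standard.
  All elements met. The burden passes to the customs bureau.
At Stage I.2 the customs bureau must meet any credible evidence (weight is at least 9): on (b) the weight is 14, ≥ 9, so (b) meets the standard; on (c) the weight is 0, which does not reach 9, so (c) does not meet the standard.
  The customs bureau does not carry Stage I.2.
The analysis ends at Stage I.2; the importer prevails on this issue.
— Issue II —
Stage II.1 (importer, the balance of probabilities, weight is at least 51): (d) 41 < 51 — fails.
  Not every element is met, so the importer fails to carry Stage II.1.
The analysis ends at Stage II.1; the customs bureau prevails on this issue.
— Issue III —
Stage III.1 (importer, the preponderance of the evidence, weight is at least 55): (h) 59 (customs bureau's 96 disregarded) ≥ 55 — meets; (i) 56 ≥ 55 — meets.
  Stage III.1 carried; the burden shifts to the customs bureau.
Stage III.2 (customs bureau, the preponderance of the evidence, weight is at least 55): (j) 55 (importer's 50 disregarded) ≥ 55 — meets; (k) 58 (importer's 17 disregarded) ≥ 55 — meets.
  Stage III.2 is satisfied; the onus moves to the importer.
Stage III.3 (importer, the preponderance of the evidence, weight is at least 55): (l) 48 (customs bureau's 34 disregarded) < 55 — fails.
  Stage III.3 not carried; the importer fails its burden.
So the customs bureau prevails on this issue.
Per-issue: Issue I → importer; Issue II → customs bureau; Issue III → customs bureau. The importer must prevail on every issue; overall, the customs bureau prevails.

customs bureau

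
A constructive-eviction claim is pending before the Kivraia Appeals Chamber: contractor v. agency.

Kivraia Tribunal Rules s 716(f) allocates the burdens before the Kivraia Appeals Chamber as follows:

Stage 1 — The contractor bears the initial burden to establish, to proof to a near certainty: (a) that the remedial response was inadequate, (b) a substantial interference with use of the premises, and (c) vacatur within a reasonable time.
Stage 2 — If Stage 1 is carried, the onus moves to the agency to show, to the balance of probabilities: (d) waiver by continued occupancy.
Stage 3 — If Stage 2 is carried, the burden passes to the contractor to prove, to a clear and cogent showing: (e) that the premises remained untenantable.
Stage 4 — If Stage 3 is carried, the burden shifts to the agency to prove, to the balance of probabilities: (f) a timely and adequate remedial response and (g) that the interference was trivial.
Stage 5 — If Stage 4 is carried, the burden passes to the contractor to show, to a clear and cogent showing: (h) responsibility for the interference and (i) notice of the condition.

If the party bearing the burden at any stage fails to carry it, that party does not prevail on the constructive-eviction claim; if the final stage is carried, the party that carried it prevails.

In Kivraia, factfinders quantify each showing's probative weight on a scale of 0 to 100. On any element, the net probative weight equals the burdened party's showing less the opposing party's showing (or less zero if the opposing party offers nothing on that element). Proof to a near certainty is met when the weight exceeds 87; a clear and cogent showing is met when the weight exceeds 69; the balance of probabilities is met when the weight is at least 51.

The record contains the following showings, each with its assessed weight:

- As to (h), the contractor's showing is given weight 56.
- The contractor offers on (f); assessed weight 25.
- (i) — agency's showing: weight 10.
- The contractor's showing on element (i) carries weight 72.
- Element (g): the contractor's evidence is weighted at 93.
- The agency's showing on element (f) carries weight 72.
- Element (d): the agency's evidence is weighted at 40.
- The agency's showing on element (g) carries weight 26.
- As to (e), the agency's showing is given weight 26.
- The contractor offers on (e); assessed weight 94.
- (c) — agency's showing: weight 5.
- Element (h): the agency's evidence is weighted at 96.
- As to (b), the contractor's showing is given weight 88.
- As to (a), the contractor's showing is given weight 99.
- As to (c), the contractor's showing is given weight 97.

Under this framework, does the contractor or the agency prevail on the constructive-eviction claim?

Stage 1 (contractor, proof to a near certainty, weight exceeds 87): (a) 99 > 87 — meets; (b) 88 > 87 — meets; (c) net 97−5=92 > 87 — meets.
  The contractor carries Stage 1; the agency now bears the burden.
Stage 2 (agency, the balance of probabilities, weight is at least 51): (d) 40 < 51 — fails.
  Stage 2 not carried; the agency fails its burden.
So the contractor prevails.

contractor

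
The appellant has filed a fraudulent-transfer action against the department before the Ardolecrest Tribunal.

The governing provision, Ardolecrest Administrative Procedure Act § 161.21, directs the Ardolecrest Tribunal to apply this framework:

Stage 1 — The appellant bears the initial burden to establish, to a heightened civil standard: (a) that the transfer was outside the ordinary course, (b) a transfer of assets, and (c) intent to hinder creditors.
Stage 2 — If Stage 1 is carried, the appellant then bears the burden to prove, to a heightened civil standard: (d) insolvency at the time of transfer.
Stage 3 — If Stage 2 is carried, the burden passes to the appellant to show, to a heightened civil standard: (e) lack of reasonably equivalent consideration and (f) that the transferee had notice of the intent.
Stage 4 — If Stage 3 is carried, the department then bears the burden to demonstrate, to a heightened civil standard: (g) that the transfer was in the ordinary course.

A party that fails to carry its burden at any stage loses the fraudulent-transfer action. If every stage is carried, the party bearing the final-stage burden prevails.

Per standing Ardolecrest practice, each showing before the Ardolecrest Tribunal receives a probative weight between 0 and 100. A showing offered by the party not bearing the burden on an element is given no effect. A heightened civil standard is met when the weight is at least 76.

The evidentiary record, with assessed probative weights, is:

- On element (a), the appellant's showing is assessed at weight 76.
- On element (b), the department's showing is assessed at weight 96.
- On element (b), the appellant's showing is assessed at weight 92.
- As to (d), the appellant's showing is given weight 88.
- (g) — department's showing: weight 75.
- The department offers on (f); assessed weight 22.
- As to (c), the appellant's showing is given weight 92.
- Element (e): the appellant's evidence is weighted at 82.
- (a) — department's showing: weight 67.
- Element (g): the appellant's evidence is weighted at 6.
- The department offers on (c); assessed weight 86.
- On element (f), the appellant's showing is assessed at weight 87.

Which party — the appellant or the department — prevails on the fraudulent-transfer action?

appellant

Stage 1 (appellant, a heightened civil standard, weight is at least 76): (a) 76 (department's 67 disregarded) ≥ 76 — meets; (b) 92 (department's 96 disregarded) ≥ 76 — meets; (c) 92 (department's 86 disregarded) ≥ 76 — meets.
  All elements met. The appellant retains the burden for Stage 2.
Stage 2 (appellant, a heightened civil standard, weight is at least 76): (d) 88 ≥ 76 — meets.
  Stage 2 carried; the burden remains with the appellant.
Stage 3 (appellant, a heightened civil standard, weight is at least 76): (e) 82 ≥ 76 — meets; (f) 87 (department's 22 disregarded) ≥ 76 — meets.
  Stage 3 carried; the burden shifts to the department.
Stage 4 (department, a heightened civil standard, weight is at least 76): (g) 75 (appellant's 6 disregarded) < 76 — fails.
  Not every element is met, so the department fails to carry Stage 4.
The analysis ends at Stage 4; the appellant prevails.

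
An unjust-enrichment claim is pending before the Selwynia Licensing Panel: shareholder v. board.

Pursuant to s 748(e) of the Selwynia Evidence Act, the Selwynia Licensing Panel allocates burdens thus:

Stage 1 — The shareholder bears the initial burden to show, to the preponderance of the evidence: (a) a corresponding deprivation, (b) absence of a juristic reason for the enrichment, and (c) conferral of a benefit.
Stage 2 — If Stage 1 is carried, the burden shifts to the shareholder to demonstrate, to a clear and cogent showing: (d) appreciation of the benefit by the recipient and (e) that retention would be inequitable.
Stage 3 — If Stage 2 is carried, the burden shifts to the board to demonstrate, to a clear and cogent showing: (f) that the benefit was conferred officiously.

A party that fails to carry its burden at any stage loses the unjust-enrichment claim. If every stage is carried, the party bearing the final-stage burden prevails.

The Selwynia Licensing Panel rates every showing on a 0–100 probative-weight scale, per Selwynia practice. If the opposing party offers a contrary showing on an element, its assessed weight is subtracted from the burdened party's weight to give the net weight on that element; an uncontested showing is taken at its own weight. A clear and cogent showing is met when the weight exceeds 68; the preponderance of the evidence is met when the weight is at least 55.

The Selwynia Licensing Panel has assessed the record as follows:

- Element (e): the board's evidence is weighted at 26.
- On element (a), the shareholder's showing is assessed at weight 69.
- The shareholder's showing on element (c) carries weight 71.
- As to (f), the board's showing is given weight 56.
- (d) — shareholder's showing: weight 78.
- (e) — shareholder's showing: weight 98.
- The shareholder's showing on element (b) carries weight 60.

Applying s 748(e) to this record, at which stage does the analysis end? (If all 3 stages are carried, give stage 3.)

Stage 1 (shareholder, the preponderance of the evidence, weight is at least 55): (a) 69 ≥ 55 — meets; (b) 60 ≥ 55 — meets; (c) 71 ≥ 55 — meets.
  Stage 1 carried; the burden remains with the shareholder.
Stage 2 (shareholder, a clear and cogent showing, weight exceeds 68): (d) 78 > 68 — meets; (e) net 98−26=72 > 68 — meets.
  The shareholder carries Stage 2; the board now bears the burden.
Stage 3 (board, a clear and cogent showing, weight exceeds 68): (f) 56 ≤ 68 — fails.
  Not every element is met, so the board fails to carry Stage 3.
The shareholder prevails.

stage 3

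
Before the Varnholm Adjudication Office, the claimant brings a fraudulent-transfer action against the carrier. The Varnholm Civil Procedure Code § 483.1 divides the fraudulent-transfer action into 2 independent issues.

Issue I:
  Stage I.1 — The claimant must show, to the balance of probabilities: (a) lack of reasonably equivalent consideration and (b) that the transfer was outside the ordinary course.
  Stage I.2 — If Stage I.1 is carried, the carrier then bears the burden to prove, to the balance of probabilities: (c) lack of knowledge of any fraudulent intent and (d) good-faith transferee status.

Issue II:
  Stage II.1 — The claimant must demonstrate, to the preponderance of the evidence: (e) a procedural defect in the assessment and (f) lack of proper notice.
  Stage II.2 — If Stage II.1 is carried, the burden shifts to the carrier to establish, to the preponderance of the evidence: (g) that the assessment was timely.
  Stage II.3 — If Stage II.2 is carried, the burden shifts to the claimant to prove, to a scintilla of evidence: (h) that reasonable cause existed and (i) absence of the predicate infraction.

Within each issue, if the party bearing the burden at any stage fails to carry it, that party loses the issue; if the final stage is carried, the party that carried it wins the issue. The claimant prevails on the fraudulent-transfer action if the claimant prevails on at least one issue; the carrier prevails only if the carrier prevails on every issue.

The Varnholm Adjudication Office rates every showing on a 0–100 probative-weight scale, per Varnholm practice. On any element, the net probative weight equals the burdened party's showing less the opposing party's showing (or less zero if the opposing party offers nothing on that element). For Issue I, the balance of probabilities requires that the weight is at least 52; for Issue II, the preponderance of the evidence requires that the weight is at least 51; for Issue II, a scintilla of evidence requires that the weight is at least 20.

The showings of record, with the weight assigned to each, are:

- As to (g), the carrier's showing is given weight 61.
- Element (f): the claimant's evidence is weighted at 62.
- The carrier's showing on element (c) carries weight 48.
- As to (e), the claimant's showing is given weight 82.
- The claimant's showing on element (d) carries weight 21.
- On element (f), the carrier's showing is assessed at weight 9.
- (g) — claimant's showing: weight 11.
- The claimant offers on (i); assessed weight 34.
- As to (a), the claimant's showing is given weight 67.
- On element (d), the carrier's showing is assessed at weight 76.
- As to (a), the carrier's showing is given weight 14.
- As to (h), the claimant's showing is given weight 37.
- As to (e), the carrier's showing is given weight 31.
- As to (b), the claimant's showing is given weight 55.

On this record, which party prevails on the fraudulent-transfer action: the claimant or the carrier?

claimant

— Issue I —
Stage I.1 — burden on claimant; standard: the balance of probabilities (weight is at least 52).
    (a): 67 − 14 = 53 ≥ 52 [met]
    (b): 55 ≥ 52 [met]
  All elements met. The burden passes to the carrier.
Stage I.2 — burden on carrier; standard: the balance of probabilities (weight is at least 52).
    (c): 48 < 52 [not met]
    (d): 76 − 21 = 55 ≥ 52 [met]
  Not every element is met, so the carrier fails to carry Stage I.2.
So the claimant prevails on this issue.
— Issue II —
Stage II.1 (claimant, the preponderance of the evidence, weight is at least 51): (e) net 82−31=51 ≥ 51 — meets; (f) net 62−9=53 ≥ 51 — meets.
  Stage II.1 is satisfied; the onus moves to the carrier.
Stage II.2 (carrier, the preponderance of the evidence, weight is at least 51): (g) net 61−11=50 < 51 — fails.
  The carrier does not carry Stage II.2.
The claimant prevails on this issue.
Per-issue: Issue I → claimant; Issue II → claimant. The claimant must prevail on at least one issue; overall, the claimant prevails.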